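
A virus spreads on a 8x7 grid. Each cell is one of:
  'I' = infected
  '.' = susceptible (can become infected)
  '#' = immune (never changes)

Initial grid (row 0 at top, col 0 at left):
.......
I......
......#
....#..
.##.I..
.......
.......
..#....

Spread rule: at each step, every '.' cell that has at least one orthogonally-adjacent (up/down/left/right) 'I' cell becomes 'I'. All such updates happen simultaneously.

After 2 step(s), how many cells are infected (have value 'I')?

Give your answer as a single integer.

Step 0 (initial): 2 infected
Step 1: +6 new -> 8 infected
Step 2: +10 new -> 18 infected

Answer: 18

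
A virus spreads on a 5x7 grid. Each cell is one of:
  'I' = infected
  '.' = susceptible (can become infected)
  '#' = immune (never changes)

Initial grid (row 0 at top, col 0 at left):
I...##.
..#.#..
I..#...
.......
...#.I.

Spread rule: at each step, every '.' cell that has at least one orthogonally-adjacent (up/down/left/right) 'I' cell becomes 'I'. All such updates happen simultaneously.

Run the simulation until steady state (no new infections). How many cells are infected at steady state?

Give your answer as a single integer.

Answer: 29

Derivation:
Step 0 (initial): 3 infected
Step 1: +7 new -> 10 infected
Step 2: +8 new -> 18 infected
Step 3: +7 new -> 25 infected
Step 4: +3 new -> 28 infected
Step 5: +1 new -> 29 infected
Step 6: +0 new -> 29 infected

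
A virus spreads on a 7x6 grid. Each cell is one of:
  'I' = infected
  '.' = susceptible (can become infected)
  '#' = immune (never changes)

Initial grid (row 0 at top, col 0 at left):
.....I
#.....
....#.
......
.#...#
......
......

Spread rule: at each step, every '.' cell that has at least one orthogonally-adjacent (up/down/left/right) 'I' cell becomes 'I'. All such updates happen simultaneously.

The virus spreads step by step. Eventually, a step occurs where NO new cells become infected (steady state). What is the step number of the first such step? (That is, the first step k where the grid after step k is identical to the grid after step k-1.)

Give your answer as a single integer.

Answer: 12

Derivation:
Step 0 (initial): 1 infected
Step 1: +2 new -> 3 infected
Step 2: +3 new -> 6 infected
Step 3: +3 new -> 9 infected
Step 4: +4 new -> 13 infected
Step 5: +5 new -> 18 infected
Step 6: +4 new -> 22 infected
Step 7: +6 new -> 28 infected
Step 8: +4 new -> 32 infected
Step 9: +3 new -> 35 infected
Step 10: +2 new -> 37 infected
Step 11: +1 new -> 38 infected
Step 12: +0 new -> 38 infected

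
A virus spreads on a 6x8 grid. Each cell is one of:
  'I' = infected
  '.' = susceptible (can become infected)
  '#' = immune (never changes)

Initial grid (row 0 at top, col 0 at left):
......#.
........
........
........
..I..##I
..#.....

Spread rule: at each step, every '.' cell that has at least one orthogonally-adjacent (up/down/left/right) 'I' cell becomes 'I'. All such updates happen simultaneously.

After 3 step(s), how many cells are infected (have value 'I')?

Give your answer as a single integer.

Answer: 28

Derivation:
Step 0 (initial): 2 infected
Step 1: +5 new -> 7 infected
Step 2: +10 new -> 17 infected
Step 3: +11 new -> 28 infected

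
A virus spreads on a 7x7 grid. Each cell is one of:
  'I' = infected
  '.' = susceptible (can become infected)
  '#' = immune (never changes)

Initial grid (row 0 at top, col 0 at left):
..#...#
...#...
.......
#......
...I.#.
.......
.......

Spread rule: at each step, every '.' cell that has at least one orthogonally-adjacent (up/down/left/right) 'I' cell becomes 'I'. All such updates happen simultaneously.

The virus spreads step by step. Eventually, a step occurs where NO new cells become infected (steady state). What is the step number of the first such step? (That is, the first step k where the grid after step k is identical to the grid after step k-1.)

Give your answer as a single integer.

Answer: 8

Derivation:
Step 0 (initial): 1 infected
Step 1: +4 new -> 5 infected
Step 2: +7 new -> 12 infected
Step 3: +9 new -> 21 infected
Step 4: +9 new -> 30 infected
Step 5: +8 new -> 38 infected
Step 6: +5 new -> 43 infected
Step 7: +1 new -> 44 infected
Step 8: +0 new -> 44 infected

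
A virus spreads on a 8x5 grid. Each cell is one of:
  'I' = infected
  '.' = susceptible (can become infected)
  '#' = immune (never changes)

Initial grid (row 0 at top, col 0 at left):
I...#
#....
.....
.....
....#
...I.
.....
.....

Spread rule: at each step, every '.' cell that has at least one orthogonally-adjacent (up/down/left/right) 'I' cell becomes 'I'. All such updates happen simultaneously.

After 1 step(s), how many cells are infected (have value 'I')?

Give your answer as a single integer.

Step 0 (initial): 2 infected
Step 1: +5 new -> 7 infected

Answer: 7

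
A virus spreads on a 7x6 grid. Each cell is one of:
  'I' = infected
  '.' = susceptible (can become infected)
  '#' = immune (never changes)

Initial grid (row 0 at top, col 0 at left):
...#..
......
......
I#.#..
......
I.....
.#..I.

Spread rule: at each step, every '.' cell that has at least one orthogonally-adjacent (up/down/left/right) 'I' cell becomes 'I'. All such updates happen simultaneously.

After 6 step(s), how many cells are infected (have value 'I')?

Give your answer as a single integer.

Step 0 (initial): 3 infected
Step 1: +7 new -> 10 infected
Step 2: +8 new -> 18 infected
Step 3: +7 new -> 25 infected
Step 4: +6 new -> 31 infected
Step 5: +4 new -> 35 infected
Step 6: +2 new -> 37 infected

Answer: 37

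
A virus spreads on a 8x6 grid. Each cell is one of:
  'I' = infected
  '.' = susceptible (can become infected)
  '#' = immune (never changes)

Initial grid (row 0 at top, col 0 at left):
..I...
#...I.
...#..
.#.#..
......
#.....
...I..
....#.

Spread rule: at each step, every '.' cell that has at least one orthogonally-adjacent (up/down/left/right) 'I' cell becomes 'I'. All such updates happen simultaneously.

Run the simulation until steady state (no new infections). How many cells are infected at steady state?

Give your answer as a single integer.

Answer: 42

Derivation:
Step 0 (initial): 3 infected
Step 1: +11 new -> 14 infected
Step 2: +12 new -> 26 infected
Step 3: +10 new -> 36 infected
Step 4: +4 new -> 40 infected
Step 5: +2 new -> 42 infected
Step 6: +0 new -> 42 infected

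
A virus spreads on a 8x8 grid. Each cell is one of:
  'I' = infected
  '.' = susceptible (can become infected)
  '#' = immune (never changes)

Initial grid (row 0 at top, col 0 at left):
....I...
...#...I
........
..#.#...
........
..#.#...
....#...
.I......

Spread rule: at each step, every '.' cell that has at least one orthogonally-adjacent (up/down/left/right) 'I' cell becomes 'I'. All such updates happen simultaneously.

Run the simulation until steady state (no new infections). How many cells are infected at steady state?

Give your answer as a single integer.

Answer: 58

Derivation:
Step 0 (initial): 3 infected
Step 1: +9 new -> 12 infected
Step 2: +10 new -> 22 infected
Step 3: +10 new -> 32 infected
Step 4: +12 new -> 44 infected
Step 5: +9 new -> 53 infected
Step 6: +5 new -> 58 infected
Step 7: +0 new -> 58 infected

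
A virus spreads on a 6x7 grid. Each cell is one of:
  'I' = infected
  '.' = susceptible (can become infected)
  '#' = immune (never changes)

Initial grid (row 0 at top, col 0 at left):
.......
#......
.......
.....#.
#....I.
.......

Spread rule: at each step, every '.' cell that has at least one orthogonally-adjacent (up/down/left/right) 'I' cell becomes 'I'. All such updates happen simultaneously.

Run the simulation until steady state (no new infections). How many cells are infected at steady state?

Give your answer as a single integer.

Answer: 39

Derivation:
Step 0 (initial): 1 infected
Step 1: +3 new -> 4 infected
Step 2: +5 new -> 9 infected
Step 3: +5 new -> 14 infected
Step 4: +7 new -> 21 infected
Step 5: +7 new -> 28 infected
Step 6: +6 new -> 34 infected
Step 7: +3 new -> 37 infected
Step 8: +1 new -> 38 infected
Step 9: +1 new -> 39 infected
Step 10: +0 new -> 39 infected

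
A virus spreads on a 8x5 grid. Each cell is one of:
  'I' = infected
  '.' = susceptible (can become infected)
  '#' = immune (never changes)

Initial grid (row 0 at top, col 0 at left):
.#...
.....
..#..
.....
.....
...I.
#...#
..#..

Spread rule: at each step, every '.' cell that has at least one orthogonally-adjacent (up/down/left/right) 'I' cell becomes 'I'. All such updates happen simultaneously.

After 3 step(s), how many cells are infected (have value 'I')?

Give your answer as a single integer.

Answer: 18

Derivation:
Step 0 (initial): 1 infected
Step 1: +4 new -> 5 infected
Step 2: +6 new -> 11 infected
Step 3: +7 new -> 18 infected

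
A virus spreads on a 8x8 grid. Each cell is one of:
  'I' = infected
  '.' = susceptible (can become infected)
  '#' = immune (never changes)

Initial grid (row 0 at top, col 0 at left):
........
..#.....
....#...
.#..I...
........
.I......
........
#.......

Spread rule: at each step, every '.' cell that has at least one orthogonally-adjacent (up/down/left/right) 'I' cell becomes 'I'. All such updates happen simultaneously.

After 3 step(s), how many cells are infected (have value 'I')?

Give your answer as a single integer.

Answer: 33

Derivation:
Step 0 (initial): 2 infected
Step 1: +7 new -> 9 infected
Step 2: +13 new -> 22 infected
Step 3: +11 new -> 33 infected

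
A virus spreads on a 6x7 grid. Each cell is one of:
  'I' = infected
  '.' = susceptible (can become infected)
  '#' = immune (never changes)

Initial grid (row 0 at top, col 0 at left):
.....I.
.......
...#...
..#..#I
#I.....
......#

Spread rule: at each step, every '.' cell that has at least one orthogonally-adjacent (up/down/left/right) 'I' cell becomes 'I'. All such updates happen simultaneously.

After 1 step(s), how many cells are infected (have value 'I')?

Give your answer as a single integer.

Step 0 (initial): 3 infected
Step 1: +8 new -> 11 infected

Answer: 11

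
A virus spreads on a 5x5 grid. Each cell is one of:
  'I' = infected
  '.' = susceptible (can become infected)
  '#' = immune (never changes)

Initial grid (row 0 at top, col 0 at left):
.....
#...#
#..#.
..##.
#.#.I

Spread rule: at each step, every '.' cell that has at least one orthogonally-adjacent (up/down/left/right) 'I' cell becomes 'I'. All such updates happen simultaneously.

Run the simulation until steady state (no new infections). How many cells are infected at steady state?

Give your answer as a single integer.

Step 0 (initial): 1 infected
Step 1: +2 new -> 3 infected
Step 2: +1 new -> 4 infected
Step 3: +0 new -> 4 infected

Answer: 4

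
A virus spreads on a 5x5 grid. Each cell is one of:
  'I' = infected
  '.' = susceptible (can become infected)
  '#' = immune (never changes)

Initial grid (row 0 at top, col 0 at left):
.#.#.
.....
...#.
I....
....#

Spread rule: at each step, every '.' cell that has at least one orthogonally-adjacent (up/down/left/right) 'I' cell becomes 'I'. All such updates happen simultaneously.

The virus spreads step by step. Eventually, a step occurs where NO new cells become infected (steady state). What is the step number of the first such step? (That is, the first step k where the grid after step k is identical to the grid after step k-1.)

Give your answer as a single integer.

Step 0 (initial): 1 infected
Step 1: +3 new -> 4 infected
Step 2: +4 new -> 8 infected
Step 3: +5 new -> 13 infected
Step 4: +3 new -> 16 infected
Step 5: +3 new -> 19 infected
Step 6: +1 new -> 20 infected
Step 7: +1 new -> 21 infected
Step 8: +0 new -> 21 infected

Answer: 8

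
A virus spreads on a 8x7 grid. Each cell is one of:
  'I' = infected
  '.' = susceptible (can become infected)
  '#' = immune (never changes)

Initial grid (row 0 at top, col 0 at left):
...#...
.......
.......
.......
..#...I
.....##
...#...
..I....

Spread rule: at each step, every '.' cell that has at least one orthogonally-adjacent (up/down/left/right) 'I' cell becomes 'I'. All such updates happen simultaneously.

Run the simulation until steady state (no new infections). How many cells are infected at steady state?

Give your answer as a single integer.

Step 0 (initial): 2 infected
Step 1: +5 new -> 7 infected
Step 2: +7 new -> 14 infected
Step 3: +10 new -> 24 infected
Step 4: +8 new -> 32 infected
Step 5: +7 new -> 39 infected
Step 6: +5 new -> 44 infected
Step 7: +3 new -> 47 infected
Step 8: +3 new -> 50 infected
Step 9: +1 new -> 51 infected
Step 10: +0 new -> 51 infected

Answer: 51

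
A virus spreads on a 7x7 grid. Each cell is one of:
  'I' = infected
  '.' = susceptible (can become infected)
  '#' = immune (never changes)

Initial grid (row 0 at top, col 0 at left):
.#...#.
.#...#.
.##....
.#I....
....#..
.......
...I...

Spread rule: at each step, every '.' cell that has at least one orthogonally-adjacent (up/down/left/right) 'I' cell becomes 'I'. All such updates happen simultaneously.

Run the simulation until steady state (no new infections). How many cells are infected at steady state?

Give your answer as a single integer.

Step 0 (initial): 2 infected
Step 1: +5 new -> 7 infected
Step 2: +8 new -> 15 infected
Step 3: +8 new -> 23 infected
Step 4: +9 new -> 32 infected
Step 5: +5 new -> 37 infected
Step 6: +2 new -> 39 infected
Step 7: +2 new -> 41 infected
Step 8: +0 new -> 41 infected

Answer: 41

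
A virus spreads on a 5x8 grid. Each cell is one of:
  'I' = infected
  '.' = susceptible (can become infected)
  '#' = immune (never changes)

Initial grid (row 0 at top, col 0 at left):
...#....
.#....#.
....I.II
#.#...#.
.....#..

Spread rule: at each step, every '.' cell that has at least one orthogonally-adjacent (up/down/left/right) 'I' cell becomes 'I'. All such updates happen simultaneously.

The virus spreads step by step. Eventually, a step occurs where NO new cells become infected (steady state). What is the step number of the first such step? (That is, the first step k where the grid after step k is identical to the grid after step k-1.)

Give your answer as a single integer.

Answer: 7

Derivation:
Step 0 (initial): 3 infected
Step 1: +6 new -> 9 infected
Step 2: +9 new -> 18 infected
Step 3: +6 new -> 24 infected
Step 4: +4 new -> 28 infected
Step 5: +3 new -> 31 infected
Step 6: +2 new -> 33 infected
Step 7: +0 new -> 33 infected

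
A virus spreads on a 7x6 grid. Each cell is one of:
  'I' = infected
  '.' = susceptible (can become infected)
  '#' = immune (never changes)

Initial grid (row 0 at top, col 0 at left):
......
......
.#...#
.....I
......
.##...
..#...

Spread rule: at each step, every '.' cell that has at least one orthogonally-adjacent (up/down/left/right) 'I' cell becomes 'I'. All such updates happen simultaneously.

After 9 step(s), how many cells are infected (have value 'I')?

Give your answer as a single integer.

Answer: 37

Derivation:
Step 0 (initial): 1 infected
Step 1: +2 new -> 3 infected
Step 2: +4 new -> 7 infected
Step 3: +6 new -> 13 infected
Step 4: +8 new -> 21 infected
Step 5: +6 new -> 27 infected
Step 6: +4 new -> 31 infected
Step 7: +3 new -> 34 infected
Step 8: +2 new -> 36 infected
Step 9: +1 new -> 37 infected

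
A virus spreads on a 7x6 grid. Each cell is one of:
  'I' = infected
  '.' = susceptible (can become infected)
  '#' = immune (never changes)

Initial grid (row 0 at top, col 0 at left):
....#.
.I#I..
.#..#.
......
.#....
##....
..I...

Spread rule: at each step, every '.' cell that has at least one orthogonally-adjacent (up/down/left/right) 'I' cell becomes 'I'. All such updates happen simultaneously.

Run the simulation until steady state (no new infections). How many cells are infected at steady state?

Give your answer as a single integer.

Answer: 35

Derivation:
Step 0 (initial): 3 infected
Step 1: +8 new -> 11 infected
Step 2: +10 new -> 21 infected
Step 3: +8 new -> 29 infected
Step 4: +5 new -> 34 infected
Step 5: +1 new -> 35 infected
Step 6: +0 new -> 35 infected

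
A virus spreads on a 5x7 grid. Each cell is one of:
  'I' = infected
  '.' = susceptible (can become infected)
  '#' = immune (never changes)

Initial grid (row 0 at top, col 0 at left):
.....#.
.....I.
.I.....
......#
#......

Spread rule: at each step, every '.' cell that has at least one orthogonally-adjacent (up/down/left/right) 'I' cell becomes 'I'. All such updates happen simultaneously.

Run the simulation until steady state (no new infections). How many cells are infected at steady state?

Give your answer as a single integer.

Answer: 32

Derivation:
Step 0 (initial): 2 infected
Step 1: +7 new -> 9 infected
Step 2: +13 new -> 22 infected
Step 3: +7 new -> 29 infected
Step 4: +3 new -> 32 infected
Step 5: +0 new -> 32 infected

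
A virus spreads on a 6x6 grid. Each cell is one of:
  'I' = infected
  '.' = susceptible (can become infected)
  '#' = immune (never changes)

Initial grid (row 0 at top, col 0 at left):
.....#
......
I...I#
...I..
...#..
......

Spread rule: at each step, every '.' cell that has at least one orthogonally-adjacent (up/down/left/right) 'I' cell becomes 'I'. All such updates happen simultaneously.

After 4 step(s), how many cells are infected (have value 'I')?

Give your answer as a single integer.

Answer: 33

Derivation:
Step 0 (initial): 3 infected
Step 1: +7 new -> 10 infected
Step 2: +11 new -> 21 infected
Step 3: +8 new -> 29 infected
Step 4: +4 new -> 33 infected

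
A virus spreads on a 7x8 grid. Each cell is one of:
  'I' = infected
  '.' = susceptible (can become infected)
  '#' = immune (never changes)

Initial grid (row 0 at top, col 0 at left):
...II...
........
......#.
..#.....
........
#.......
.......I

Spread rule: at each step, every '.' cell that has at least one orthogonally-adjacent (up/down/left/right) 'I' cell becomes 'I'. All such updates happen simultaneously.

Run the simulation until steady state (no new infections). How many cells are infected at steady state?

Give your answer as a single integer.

Step 0 (initial): 3 infected
Step 1: +6 new -> 9 infected
Step 2: +9 new -> 18 infected
Step 3: +12 new -> 30 infected
Step 4: +11 new -> 41 infected
Step 5: +5 new -> 46 infected
Step 6: +4 new -> 50 infected
Step 7: +3 new -> 53 infected
Step 8: +0 new -> 53 infected

Answer: 53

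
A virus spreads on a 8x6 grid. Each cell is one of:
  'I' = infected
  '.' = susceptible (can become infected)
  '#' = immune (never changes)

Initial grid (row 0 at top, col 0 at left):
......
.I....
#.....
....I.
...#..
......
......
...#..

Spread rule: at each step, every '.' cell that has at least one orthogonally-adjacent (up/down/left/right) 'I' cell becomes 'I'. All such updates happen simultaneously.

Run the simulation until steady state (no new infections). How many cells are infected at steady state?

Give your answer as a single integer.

Answer: 45

Derivation:
Step 0 (initial): 2 infected
Step 1: +8 new -> 10 infected
Step 2: +11 new -> 21 infected
Step 3: +9 new -> 30 infected
Step 4: +7 new -> 37 infected
Step 5: +4 new -> 41 infected
Step 6: +3 new -> 44 infected
Step 7: +1 new -> 45 infected
Step 8: +0 new -> 45 infected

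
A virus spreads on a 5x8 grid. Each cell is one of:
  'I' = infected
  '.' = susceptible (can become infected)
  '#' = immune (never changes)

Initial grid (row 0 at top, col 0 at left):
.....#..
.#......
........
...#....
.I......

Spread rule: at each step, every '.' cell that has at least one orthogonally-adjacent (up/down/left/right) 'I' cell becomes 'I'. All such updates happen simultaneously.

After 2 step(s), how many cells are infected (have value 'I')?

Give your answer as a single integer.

Step 0 (initial): 1 infected
Step 1: +3 new -> 4 infected
Step 2: +4 new -> 8 infected

Answer: 8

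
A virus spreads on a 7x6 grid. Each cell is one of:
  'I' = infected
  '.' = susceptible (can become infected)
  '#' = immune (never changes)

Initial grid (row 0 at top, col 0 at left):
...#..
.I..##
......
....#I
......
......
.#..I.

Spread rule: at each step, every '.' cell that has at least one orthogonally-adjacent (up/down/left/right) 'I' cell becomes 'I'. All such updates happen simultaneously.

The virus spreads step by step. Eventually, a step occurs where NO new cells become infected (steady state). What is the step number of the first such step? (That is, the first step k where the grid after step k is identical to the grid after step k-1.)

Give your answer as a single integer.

Step 0 (initial): 3 infected
Step 1: +9 new -> 12 infected
Step 2: +11 new -> 23 infected
Step 3: +6 new -> 29 infected
Step 4: +4 new -> 33 infected
Step 5: +1 new -> 34 infected
Step 6: +1 new -> 35 infected
Step 7: +0 new -> 35 infected

Answer: 7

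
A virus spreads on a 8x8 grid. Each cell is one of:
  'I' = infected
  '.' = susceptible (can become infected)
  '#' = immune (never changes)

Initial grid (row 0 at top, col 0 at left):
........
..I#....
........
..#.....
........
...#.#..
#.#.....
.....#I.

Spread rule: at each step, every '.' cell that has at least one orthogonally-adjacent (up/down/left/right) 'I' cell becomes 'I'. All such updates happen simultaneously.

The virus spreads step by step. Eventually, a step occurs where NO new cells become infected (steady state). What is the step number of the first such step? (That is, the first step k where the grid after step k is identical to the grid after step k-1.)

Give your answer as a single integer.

Step 0 (initial): 2 infected
Step 1: +5 new -> 7 infected
Step 2: +8 new -> 15 infected
Step 3: +9 new -> 24 infected
Step 4: +13 new -> 37 infected
Step 5: +10 new -> 47 infected
Step 6: +7 new -> 54 infected
Step 7: +2 new -> 56 infected
Step 8: +1 new -> 57 infected
Step 9: +0 new -> 57 infected

Answer: 9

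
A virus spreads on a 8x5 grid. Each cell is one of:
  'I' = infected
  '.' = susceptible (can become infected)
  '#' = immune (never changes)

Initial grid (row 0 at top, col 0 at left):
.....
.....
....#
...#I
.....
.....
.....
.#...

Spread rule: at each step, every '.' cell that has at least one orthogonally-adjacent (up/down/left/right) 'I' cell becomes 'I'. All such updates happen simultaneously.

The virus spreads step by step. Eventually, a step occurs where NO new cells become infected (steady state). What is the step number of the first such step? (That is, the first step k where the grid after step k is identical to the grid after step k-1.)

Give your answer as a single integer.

Answer: 10

Derivation:
Step 0 (initial): 1 infected
Step 1: +1 new -> 2 infected
Step 2: +2 new -> 4 infected
Step 3: +3 new -> 7 infected
Step 4: +5 new -> 12 infected
Step 5: +6 new -> 18 infected
Step 6: +7 new -> 25 infected
Step 7: +5 new -> 30 infected
Step 8: +5 new -> 35 infected
Step 9: +2 new -> 37 infected
Step 10: +0 new -> 37 infected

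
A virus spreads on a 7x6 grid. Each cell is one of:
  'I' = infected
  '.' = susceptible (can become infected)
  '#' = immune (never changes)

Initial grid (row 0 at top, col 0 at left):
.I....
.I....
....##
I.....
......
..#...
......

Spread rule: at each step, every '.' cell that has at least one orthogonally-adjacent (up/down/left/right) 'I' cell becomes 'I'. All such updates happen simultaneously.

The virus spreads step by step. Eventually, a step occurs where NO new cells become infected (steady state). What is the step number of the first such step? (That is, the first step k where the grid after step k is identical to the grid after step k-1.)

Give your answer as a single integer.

Step 0 (initial): 3 infected
Step 1: +8 new -> 11 infected
Step 2: +6 new -> 17 infected
Step 3: +7 new -> 24 infected
Step 4: +5 new -> 29 infected
Step 5: +4 new -> 33 infected
Step 6: +3 new -> 36 infected
Step 7: +2 new -> 38 infected
Step 8: +1 new -> 39 infected
Step 9: +0 new -> 39 infected

Answer: 9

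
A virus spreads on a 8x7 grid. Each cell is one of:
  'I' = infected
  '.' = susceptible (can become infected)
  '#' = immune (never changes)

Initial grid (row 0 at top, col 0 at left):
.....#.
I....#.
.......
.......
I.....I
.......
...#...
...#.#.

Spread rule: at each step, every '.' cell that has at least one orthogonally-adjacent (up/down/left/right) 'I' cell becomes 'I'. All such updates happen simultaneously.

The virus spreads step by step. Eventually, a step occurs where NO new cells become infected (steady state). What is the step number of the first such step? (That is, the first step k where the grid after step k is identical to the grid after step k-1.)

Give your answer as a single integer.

Step 0 (initial): 3 infected
Step 1: +9 new -> 12 infected
Step 2: +12 new -> 24 infected
Step 3: +14 new -> 38 infected
Step 4: +10 new -> 48 infected
Step 5: +3 new -> 51 infected
Step 6: +0 new -> 51 infected

Answer: 6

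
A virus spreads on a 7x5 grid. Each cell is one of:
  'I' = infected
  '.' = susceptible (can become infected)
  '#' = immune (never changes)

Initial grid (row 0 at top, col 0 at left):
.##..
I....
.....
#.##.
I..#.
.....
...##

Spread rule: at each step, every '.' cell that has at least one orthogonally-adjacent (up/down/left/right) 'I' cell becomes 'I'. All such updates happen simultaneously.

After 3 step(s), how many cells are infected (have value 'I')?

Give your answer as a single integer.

Answer: 17

Derivation:
Step 0 (initial): 2 infected
Step 1: +5 new -> 7 infected
Step 2: +6 new -> 13 infected
Step 3: +4 new -> 17 infected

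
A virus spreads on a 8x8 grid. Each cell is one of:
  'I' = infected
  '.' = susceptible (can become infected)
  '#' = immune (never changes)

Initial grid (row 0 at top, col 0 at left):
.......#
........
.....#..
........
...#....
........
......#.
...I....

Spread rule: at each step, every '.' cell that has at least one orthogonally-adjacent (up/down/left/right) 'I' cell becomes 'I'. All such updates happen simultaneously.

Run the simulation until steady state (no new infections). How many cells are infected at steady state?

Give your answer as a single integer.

Answer: 60

Derivation:
Step 0 (initial): 1 infected
Step 1: +3 new -> 4 infected
Step 2: +5 new -> 9 infected
Step 3: +6 new -> 15 infected
Step 4: +6 new -> 21 infected
Step 5: +7 new -> 28 infected
Step 6: +8 new -> 36 infected
Step 7: +7 new -> 43 infected
Step 8: +8 new -> 51 infected
Step 9: +6 new -> 57 infected
Step 10: +3 new -> 60 infected
Step 11: +0 new -> 60 infected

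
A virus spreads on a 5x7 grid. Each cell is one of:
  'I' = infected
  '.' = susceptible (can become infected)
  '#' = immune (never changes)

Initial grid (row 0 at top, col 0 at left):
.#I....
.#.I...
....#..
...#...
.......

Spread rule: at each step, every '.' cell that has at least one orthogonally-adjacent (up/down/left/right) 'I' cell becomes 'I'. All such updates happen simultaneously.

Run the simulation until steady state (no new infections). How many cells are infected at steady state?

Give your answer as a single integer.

Step 0 (initial): 2 infected
Step 1: +4 new -> 6 infected
Step 2: +3 new -> 9 infected
Step 3: +5 new -> 14 infected
Step 4: +6 new -> 20 infected
Step 5: +7 new -> 27 infected
Step 6: +4 new -> 31 infected
Step 7: +0 new -> 31 infected

Answer: 31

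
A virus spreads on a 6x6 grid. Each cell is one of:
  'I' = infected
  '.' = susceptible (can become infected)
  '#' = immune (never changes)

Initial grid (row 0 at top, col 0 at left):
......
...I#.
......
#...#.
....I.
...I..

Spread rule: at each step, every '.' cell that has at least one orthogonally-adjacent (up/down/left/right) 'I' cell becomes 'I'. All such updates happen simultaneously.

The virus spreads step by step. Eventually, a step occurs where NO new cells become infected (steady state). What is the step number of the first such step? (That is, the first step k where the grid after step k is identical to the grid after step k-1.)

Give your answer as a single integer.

Step 0 (initial): 3 infected
Step 1: +7 new -> 10 infected
Step 2: +10 new -> 20 infected
Step 3: +8 new -> 28 infected
Step 4: +5 new -> 33 infected
Step 5: +0 new -> 33 infected

Answer: 5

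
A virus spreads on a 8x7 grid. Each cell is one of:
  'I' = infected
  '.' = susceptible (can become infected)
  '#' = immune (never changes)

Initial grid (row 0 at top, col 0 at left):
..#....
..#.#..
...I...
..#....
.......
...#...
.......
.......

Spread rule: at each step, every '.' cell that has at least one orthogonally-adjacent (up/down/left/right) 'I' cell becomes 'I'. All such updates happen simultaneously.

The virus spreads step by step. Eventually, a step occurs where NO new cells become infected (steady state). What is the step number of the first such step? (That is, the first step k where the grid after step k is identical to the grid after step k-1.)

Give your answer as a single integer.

Answer: 9

Derivation:
Step 0 (initial): 1 infected
Step 1: +4 new -> 5 infected
Step 2: +5 new -> 10 infected
Step 3: +9 new -> 19 infected
Step 4: +10 new -> 29 infected
Step 5: +8 new -> 37 infected
Step 6: +7 new -> 44 infected
Step 7: +5 new -> 49 infected
Step 8: +2 new -> 51 infected
Step 9: +0 new -> 51 infected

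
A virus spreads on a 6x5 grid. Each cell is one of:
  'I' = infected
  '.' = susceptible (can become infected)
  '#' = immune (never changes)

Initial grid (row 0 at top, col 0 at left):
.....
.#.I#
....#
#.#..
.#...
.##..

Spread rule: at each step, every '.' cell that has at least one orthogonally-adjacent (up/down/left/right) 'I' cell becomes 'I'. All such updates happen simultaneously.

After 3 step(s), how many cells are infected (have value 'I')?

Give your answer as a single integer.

Step 0 (initial): 1 infected
Step 1: +3 new -> 4 infected
Step 2: +4 new -> 8 infected
Step 3: +4 new -> 12 infected

Answer: 12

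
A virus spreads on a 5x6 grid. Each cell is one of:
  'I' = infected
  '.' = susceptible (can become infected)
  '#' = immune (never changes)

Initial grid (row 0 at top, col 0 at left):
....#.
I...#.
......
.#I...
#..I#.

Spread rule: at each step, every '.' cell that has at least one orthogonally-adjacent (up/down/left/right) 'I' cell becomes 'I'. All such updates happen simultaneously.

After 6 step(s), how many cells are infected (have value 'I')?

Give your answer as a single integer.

Answer: 25

Derivation:
Step 0 (initial): 3 infected
Step 1: +6 new -> 9 infected
Step 2: +7 new -> 16 infected
Step 3: +4 new -> 20 infected
Step 4: +3 new -> 23 infected
Step 5: +1 new -> 24 infected
Step 6: +1 new -> 25 infected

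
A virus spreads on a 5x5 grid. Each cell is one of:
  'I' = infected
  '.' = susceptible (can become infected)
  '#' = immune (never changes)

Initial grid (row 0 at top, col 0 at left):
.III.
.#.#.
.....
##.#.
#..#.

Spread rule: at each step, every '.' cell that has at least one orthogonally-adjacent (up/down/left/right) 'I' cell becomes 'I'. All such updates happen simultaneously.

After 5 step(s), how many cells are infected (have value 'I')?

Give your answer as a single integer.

Step 0 (initial): 3 infected
Step 1: +3 new -> 6 infected
Step 2: +3 new -> 9 infected
Step 3: +5 new -> 14 infected
Step 4: +2 new -> 16 infected
Step 5: +2 new -> 18 infected

Answer: 18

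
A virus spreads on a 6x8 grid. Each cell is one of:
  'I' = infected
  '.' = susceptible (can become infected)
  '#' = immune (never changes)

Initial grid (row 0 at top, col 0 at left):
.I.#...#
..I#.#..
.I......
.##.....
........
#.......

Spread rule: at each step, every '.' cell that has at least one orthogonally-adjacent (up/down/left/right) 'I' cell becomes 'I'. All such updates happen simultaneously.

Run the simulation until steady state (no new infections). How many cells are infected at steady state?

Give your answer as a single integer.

Answer: 41

Derivation:
Step 0 (initial): 3 infected
Step 1: +5 new -> 8 infected
Step 2: +3 new -> 11 infected
Step 3: +3 new -> 14 infected
Step 4: +5 new -> 19 infected
Step 5: +7 new -> 26 infected
Step 6: +7 new -> 33 infected
Step 7: +5 new -> 38 infected
Step 8: +2 new -> 40 infected
Step 9: +1 new -> 41 infected
Step 10: +0 new -> 41 infected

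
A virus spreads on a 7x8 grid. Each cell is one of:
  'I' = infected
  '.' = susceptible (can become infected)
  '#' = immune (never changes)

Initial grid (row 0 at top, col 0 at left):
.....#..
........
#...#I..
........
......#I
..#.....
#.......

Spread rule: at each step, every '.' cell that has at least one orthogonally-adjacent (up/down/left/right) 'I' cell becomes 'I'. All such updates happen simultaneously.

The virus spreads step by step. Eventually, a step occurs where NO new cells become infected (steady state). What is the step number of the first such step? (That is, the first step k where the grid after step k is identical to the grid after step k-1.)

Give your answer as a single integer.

Answer: 9

Derivation:
Step 0 (initial): 2 infected
Step 1: +5 new -> 7 infected
Step 2: +8 new -> 15 infected
Step 3: +8 new -> 23 infected
Step 4: +8 new -> 31 infected
Step 5: +7 new -> 38 infected
Step 6: +6 new -> 44 infected
Step 7: +4 new -> 48 infected
Step 8: +2 new -> 50 infected
Step 9: +0 new -> 50 infected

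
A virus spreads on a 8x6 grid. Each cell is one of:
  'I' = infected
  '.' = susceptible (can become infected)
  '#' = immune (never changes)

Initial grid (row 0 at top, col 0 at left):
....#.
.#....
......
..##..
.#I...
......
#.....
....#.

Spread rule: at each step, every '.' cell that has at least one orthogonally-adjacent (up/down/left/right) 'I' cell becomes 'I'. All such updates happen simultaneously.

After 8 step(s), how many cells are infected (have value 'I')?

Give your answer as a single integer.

Answer: 40

Derivation:
Step 0 (initial): 1 infected
Step 1: +2 new -> 3 infected
Step 2: +4 new -> 7 infected
Step 3: +7 new -> 14 infected
Step 4: +7 new -> 21 infected
Step 5: +6 new -> 27 infected
Step 6: +6 new -> 33 infected
Step 7: +5 new -> 38 infected
Step 8: +2 new -> 40 infected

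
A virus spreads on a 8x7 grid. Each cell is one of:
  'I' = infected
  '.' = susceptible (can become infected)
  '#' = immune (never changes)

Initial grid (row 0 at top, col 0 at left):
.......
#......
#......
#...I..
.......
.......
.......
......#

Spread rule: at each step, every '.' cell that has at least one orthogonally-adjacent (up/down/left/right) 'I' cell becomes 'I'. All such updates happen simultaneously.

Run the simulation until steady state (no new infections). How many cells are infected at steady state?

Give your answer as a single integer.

Step 0 (initial): 1 infected
Step 1: +4 new -> 5 infected
Step 2: +8 new -> 13 infected
Step 3: +11 new -> 24 infected
Step 4: +11 new -> 35 infected
Step 5: +9 new -> 44 infected
Step 6: +4 new -> 48 infected
Step 7: +3 new -> 51 infected
Step 8: +1 new -> 52 infected
Step 9: +0 new -> 52 infected

Answer: 52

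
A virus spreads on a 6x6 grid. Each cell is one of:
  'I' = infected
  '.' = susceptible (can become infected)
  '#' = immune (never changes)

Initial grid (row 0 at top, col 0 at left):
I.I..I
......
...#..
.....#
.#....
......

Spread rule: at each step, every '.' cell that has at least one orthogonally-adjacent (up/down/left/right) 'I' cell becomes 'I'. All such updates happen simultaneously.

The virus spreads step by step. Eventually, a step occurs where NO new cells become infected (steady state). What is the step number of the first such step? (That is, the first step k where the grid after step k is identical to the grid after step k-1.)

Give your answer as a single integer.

Step 0 (initial): 3 infected
Step 1: +6 new -> 9 infected
Step 2: +6 new -> 15 infected
Step 3: +4 new -> 19 infected
Step 4: +5 new -> 24 infected
Step 5: +4 new -> 28 infected
Step 6: +4 new -> 32 infected
Step 7: +1 new -> 33 infected
Step 8: +0 new -> 33 infected

Answer: 8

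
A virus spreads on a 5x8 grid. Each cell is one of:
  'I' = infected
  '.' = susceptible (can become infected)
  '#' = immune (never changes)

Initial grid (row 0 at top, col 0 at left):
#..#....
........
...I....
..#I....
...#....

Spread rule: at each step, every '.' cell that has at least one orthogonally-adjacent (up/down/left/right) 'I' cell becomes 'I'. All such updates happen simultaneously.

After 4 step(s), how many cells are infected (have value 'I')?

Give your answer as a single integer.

Answer: 30

Derivation:
Step 0 (initial): 2 infected
Step 1: +4 new -> 6 infected
Step 2: +6 new -> 12 infected
Step 3: +9 new -> 21 infected
Step 4: +9 new -> 30 infected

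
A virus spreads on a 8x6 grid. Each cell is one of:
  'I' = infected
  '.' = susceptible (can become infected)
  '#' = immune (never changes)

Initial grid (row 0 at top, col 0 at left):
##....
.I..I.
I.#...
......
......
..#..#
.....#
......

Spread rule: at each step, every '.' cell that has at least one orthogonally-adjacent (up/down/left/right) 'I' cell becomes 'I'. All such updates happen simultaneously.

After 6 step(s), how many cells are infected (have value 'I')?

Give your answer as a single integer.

Answer: 39

Derivation:
Step 0 (initial): 3 infected
Step 1: +8 new -> 11 infected
Step 2: +8 new -> 19 infected
Step 3: +6 new -> 25 infected
Step 4: +6 new -> 31 infected
Step 5: +4 new -> 35 infected
Step 6: +4 new -> 39 infected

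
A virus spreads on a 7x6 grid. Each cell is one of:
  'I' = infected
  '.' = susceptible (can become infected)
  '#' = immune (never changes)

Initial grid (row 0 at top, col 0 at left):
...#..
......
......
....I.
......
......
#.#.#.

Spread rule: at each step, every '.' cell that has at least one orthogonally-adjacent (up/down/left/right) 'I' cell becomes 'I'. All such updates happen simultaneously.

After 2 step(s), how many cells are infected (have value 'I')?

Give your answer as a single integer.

Answer: 12

Derivation:
Step 0 (initial): 1 infected
Step 1: +4 new -> 5 infected
Step 2: +7 new -> 12 infected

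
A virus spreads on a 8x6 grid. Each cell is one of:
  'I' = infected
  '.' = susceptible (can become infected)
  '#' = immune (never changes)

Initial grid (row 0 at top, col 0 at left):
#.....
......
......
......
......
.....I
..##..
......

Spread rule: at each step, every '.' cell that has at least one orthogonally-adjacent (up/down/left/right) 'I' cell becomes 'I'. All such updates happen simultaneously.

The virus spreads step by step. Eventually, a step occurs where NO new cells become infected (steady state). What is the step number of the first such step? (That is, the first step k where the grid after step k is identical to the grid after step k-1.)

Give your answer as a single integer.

Answer: 10

Derivation:
Step 0 (initial): 1 infected
Step 1: +3 new -> 4 infected
Step 2: +5 new -> 9 infected
Step 3: +5 new -> 14 infected
Step 4: +6 new -> 20 infected
Step 5: +8 new -> 28 infected
Step 6: +7 new -> 35 infected
Step 7: +5 new -> 40 infected
Step 8: +3 new -> 43 infected
Step 9: +2 new -> 45 infected
Step 10: +0 new -> 45 infected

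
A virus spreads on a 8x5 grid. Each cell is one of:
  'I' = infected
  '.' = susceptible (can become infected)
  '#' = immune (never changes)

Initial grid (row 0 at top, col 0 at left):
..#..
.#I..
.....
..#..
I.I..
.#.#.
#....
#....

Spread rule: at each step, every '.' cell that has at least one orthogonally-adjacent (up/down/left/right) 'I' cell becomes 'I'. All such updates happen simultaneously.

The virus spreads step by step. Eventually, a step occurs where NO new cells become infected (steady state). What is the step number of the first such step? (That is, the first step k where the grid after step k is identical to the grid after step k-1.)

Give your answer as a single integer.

Answer: 6

Derivation:
Step 0 (initial): 3 infected
Step 1: +7 new -> 10 infected
Step 2: +9 new -> 19 infected
Step 3: +8 new -> 27 infected
Step 4: +4 new -> 31 infected
Step 5: +2 new -> 33 infected
Step 6: +0 new -> 33 infected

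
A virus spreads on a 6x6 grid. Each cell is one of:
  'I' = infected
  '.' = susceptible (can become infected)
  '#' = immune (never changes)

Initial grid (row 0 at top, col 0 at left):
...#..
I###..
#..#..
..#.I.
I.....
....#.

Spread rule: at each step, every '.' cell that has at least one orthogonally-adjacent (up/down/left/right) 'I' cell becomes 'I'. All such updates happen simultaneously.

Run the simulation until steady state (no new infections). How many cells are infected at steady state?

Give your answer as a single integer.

Step 0 (initial): 3 infected
Step 1: +8 new -> 11 infected
Step 2: +8 new -> 19 infected
Step 3: +7 new -> 26 infected
Step 4: +2 new -> 28 infected
Step 5: +0 new -> 28 infected

Answer: 28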